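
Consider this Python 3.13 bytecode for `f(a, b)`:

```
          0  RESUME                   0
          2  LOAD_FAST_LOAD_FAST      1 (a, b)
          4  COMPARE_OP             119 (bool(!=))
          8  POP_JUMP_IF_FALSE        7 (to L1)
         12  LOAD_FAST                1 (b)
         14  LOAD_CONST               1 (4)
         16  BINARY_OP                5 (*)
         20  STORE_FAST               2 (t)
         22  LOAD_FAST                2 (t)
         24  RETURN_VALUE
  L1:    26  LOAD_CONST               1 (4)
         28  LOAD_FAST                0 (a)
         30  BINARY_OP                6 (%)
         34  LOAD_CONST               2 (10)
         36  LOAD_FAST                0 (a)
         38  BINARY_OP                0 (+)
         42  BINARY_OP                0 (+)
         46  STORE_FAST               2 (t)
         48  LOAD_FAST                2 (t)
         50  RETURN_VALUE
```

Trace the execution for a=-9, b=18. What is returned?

LOAD_FAST_LOAD_FAST a,b → push -9,18. Stack: [-9, 18]
COMPARE_OP bool(!=) → -9 vs 18 = True. Stack: [True]
POP_JUMP_IF_FALSE → pop True; no jump. Stack: []
LOAD_FAST b → push 18. Stack: [18]
LOAD_CONST → push 4. Stack: [18, 4]
BINARY_OP * → 18 * 4 = 72. Stack: [72]
STORE_FAST t → t=72. Stack: []
LOAD_FAST t → push 72. Stack: [72]
RETURN_VALUE → return 72.

72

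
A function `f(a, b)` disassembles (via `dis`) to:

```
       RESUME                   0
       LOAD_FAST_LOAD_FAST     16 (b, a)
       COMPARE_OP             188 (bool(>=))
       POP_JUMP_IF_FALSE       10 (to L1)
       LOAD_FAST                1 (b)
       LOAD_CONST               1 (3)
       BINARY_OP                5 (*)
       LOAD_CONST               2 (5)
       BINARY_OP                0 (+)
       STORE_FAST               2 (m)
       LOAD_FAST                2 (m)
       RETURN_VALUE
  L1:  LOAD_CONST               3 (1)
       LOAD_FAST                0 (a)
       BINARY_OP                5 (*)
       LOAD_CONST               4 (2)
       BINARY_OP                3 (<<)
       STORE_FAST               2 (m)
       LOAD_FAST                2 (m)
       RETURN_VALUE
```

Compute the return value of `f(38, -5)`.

152

LOAD_FAST_LOAD_FAST b,a → push -5,38. Stack: [-5, 38]
COMPARE_OP bool(>=) → -5 vs 38 = False. Stack: [False]
POP_JUMP_IF_FALSE → pop False; jump. Stack: []
LOAD_CONST → push 1. Stack: [1]
LOAD_FAST a → push 38. Stack: [1, 38]
BINARY_OP * → 1 * 38 = 38. Stack: [38]
LOAD_CONST → push 2. Stack: [38, 2]
BINARY_OP << → 38 << 2 = 152. Stack: [152]
STORE_FAST m → m=152. Stack: []
LOAD_FAST m → push 152. Stack: [152]
RETURN_VALUE → return 152.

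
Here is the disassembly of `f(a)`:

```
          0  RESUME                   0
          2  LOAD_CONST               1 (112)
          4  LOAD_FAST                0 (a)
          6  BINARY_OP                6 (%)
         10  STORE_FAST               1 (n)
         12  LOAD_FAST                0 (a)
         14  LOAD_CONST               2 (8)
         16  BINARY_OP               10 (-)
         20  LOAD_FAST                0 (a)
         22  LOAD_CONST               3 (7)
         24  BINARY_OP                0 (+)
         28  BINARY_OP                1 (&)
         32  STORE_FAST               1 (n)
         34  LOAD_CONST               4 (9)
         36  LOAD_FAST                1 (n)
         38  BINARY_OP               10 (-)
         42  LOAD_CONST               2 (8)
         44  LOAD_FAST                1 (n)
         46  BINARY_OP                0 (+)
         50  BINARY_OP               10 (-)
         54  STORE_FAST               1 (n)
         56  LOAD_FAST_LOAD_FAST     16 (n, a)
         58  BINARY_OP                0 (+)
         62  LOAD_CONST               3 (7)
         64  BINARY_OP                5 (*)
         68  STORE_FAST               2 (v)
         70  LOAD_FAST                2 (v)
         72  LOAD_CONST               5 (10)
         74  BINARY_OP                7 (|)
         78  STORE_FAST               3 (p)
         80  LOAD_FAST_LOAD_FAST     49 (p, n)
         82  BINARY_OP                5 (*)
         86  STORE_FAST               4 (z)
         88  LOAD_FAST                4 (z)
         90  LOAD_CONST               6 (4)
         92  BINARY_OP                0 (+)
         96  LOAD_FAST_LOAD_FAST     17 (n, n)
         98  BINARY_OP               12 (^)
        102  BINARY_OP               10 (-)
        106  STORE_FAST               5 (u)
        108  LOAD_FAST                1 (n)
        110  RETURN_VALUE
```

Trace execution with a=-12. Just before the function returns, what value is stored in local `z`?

13083

LOAD_CONST → push 112. Stack: [112]
LOAD_FAST a → push -12. Stack: [112, -12]
BINARY_OP % → 112 % -12 = -8. Stack: [-8]
STORE_FAST n → n=-8. Stack: []
LOAD_FAST a → push -12. Stack: [-12]
LOAD_CONST → push 8. Stack: [-12, 8]
BINARY_OP - → -12 - 8 = -20. Stack: [-20]
LOAD_FAST a → push -12. Stack: [-20, -12]
LOAD_CONST → push 7. Stack: [-20, -12, 7]
BINARY_OP + → -12 + 7 = -5. Stack: [-20, -5]
BINARY_OP & → -20 & -5 = -24. Stack: [-24]
STORE_FAST n → n=-24. Stack: []
LOAD_CONST → push 9. Stack: [9]
LOAD_FAST n → push -24. Stack: [9, -24]
BINARY_OP - → 9 - -24 = 33. Stack: [33]
LOAD_CONST → push 8. Stack: [33, 8]
LOAD_FAST n → push -24. Stack: [33, 8, -24]
BINARY_OP + → 8 + -24 = -16. Stack: [33, -16]
BINARY_OP - → 33 - -16 = 49. Stack: [49]
STORE_FAST n → n=49. Stack: []
LOAD_FAST_LOAD_FAST n,a → push 49,-12. Stack: [49, -12]
BINARY_OP + → 49 + -12 = 37. Stack: [37]
LOAD_CONST → push 7. Stack: [37, 7]
BINARY_OP * → 37 * 7 = 259. Stack: [259]
STORE_FAST v → v=259. Stack: []
LOAD_FAST v → push 259. Stack: [259]
LOAD_CONST → push 10. Stack: [259, 10]
BINARY_OP | → 259 | 10 = 267. Stack: [267]
STORE_FAST p → p=267. Stack: []
LOAD_FAST_LOAD_FAST p,n → push 267,49. Stack: [267, 49]
BINARY_OP * → 267 * 49 = 13083. Stack: [13083]
STORE_FAST z → z=13083. Stack: []
LOAD_FAST z → push 13083. Stack: [13083]
LOAD_CONST → push 4. Stack: [13083, 4]
BINARY_OP + → 13083 + 4 = 13087. Stack: [13087]
LOAD_FAST_LOAD_FAST n,n → push 49,49. Stack: [13087, 49, 49]
BINARY_OP ^ → 49 ^ 49 = 0. Stack: [13087, 0]
BINARY_OP - → 13087 - 0 = 13087. Stack: [13087]
STORE_FAST u → u=13087. Stack: []
LOAD_FAST n → push 49. Stack: [49]
RETURN_VALUE → return 49.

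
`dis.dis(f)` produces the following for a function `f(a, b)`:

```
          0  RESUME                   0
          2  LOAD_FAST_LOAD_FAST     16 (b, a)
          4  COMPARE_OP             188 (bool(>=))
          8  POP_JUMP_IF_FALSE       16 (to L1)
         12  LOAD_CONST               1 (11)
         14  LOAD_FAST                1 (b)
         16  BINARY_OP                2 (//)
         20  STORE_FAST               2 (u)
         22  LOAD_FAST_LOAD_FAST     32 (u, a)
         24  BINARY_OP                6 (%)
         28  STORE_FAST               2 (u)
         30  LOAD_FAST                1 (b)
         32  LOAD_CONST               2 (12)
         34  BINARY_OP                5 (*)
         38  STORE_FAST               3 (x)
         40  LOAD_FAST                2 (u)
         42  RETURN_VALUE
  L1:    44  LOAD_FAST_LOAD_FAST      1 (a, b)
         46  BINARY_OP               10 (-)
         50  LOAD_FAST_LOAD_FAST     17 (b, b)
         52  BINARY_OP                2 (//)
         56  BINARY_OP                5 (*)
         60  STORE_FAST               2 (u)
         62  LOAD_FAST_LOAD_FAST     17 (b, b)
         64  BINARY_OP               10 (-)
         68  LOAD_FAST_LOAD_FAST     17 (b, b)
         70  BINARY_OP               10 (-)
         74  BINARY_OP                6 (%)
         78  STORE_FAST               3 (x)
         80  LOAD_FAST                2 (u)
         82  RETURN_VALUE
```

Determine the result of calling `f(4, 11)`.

LOAD_FAST_LOAD_FAST b,a → push 11,4. Stack: [11, 4]
COMPARE_OP bool(>=) → 11 vs 4 = True. Stack: [True]
POP_JUMP_IF_FALSE → pop True; no jump. Stack: []
LOAD_CONST → push 11. Stack: [11]
LOAD_FAST b → push 11. Stack: [11, 11]
BINARY_OP // → 11 // 11 = 1. Stack: [1]
STORE_FAST u → u=1. Stack: []
LOAD_FAST_LOAD_FAST u,a → push 1,4. Stack: [1, 4]
BINARY_OP % → 1 % 4 = 1. Stack: [1]
STORE_FAST u → u=1. Stack: []
LOAD_FAST b → push 11. Stack: [11]
LOAD_CONST → push 12. Stack: [11, 12]
BINARY_OP * → 11 * 12 = 132. Stack: [132]
STORE_FAST x → x=132. Stack: []
LOAD_FAST u → push 1. Stack: [1]
RETURN_VALUE → return 1.

1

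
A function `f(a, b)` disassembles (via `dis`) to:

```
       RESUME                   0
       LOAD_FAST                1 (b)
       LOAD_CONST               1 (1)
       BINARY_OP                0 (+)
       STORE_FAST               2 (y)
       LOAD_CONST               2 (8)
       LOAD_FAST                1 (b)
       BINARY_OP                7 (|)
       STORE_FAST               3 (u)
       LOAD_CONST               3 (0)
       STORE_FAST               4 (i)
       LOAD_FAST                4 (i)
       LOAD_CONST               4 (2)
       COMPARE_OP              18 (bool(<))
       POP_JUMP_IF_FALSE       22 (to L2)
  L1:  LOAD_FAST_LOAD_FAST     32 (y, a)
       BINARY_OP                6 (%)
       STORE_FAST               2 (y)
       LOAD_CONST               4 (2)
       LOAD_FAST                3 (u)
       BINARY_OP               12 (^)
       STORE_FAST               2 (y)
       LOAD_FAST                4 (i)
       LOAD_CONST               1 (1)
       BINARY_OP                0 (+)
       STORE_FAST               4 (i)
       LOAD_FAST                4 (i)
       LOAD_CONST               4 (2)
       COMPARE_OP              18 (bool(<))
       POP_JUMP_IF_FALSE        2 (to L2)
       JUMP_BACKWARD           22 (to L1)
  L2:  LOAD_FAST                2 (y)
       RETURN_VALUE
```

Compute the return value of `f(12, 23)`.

LOAD_FAST b → push 23. Stack: [23]
LOAD_CONST → push 1. Stack: [23, 1]
BINARY_OP + → 23 + 1 = 24. Stack: [24]
STORE_FAST y → y=24. Stack: []
LOAD_CONST → push 8. Stack: [8]
LOAD_FAST b → push 23. Stack: [8, 23]
BINARY_OP | → 8 | 23 = 31. Stack: [31]
STORE_FAST u → u=31. Stack: []
LOAD_CONST → push 0. Stack: [0]
STORE_FAST i → i=0. Stack: []
LOAD_FAST i → push 0. Stack: [0]
LOAD_CONST → push 2. Stack: [0, 2]
COMPARE_OP bool(<) → 0 vs 2 = True. Stack: [True]
POP_JUMP_IF_FALSE → pop True; no jump. Stack: []
LOAD_FAST_LOAD_FAST y,a → push 24,12. Stack: [24, 12]
BINARY_OP % → 24 % 12 = 0. Stack: [0]
STORE_FAST y → y=0. Stack: []
LOAD_CONST → push 2. Stack: [2]
LOAD_FAST u → push 31. Stack: [2, 31]
BINARY_OP ^ → 2 ^ 31 = 29. Stack: [29]
STORE_FAST y → y=29. Stack: []
LOAD_FAST i → push 0. Stack: [0]
LOAD_CONST → push 1. Stack: [0, 1]
BINARY_OP + → 0 + 1 = 1. Stack: [1]
STORE_FAST i → i=1. Stack: []
LOAD_FAST i → push 1. Stack: [1]
LOAD_CONST → push 2. Stack: [1, 2]
COMPARE_OP bool(<) → 1 vs 2 = True. Stack: [True]
POP_JUMP_IF_FALSE → pop True; no jump. Stack: []
LOAD_FAST_LOAD_FAST y,a → push 29,12. Stack: [29, 12]
BINARY_OP % → 29 % 12 = 5. Stack: [5]
STORE_FAST y → y=5. Stack: []
LOAD_CONST → push 2. Stack: [2]
LOAD_FAST u → push 31. Stack: [2, 31]
BINARY_OP ^ → 2 ^ 31 = 29. Stack: [29]
STORE_FAST y → y=29. Stack: []
LOAD_FAST i → push 1. Stack: [1]
LOAD_CONST → push 1. Stack: [1, 1]
BINARY_OP + → 1 + 1 = 2. Stack: [2]
STORE_FAST i → i=2. Stack: []
LOAD_FAST i → push 2. Stack: [2]
LOAD_CONST → push 2. Stack: [2, 2]
COMPARE_OP bool(<) → 2 vs 2 = False. Stack: [False]
POP_JUMP_IF_FALSE → pop False; jump. Stack: []
LOAD_FAST y → push 29. Stack: [29]
RETURN_VALUE → return 29.

29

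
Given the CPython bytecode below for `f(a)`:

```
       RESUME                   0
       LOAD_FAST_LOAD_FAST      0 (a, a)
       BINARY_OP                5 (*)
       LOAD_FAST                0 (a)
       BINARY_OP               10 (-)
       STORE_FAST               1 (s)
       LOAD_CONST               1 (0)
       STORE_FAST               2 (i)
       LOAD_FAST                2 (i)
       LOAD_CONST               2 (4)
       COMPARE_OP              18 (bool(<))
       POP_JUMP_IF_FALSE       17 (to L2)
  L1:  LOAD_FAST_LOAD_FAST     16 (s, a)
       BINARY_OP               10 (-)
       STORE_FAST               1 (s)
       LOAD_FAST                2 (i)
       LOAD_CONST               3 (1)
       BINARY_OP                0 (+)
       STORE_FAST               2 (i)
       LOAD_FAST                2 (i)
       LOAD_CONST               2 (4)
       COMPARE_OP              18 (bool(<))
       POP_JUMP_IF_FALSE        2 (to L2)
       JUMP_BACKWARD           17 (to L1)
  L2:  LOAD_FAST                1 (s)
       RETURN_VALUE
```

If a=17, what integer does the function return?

LOAD_FAST_LOAD_FAST a,a → push 17,17. Stack: [17, 17]
BINARY_OP * → 17 * 17 = 289. Stack: [289]
LOAD_FAST a → push 17. Stack: [289, 17]
BINARY_OP - → 289 - 17 = 272. Stack: [272]
STORE_FAST s → s=272. Stack: []
LOAD_CONST → push 0. Stack: [0]
STORE_FAST i → i=0. Stack: []
LOAD_FAST i → push 0. Stack: [0]
LOAD_CONST → push 4. Stack: [0, 4]
COMPARE_OP bool(<) → 0 vs 4 = True. Stack: [True]
POP_JUMP_IF_FALSE → pop True; no jump. Stack: []
LOAD_FAST_LOAD_FAST s,a → push 272,17. Stack: [272, 17]
BINARY_OP - → 272 - 17 = 255. Stack: [255]
STORE_FAST s → s=255. Stack: []
LOAD_FAST i → push 0. Stack: [0]
LOAD_CONST → push 1. Stack: [0, 1]
BINARY_OP + → 0 + 1 = 1. Stack: [1]
STORE_FAST i → i=1. Stack: []
LOAD_FAST i → push 1. Stack: [1]
LOAD_CONST → push 4. Stack: [1, 4]
COMPARE_OP bool(<) → 1 vs 4 = True. Stack: [True]
POP_JUMP_IF_FALSE → pop True; no jump. Stack: []
LOAD_FAST_LOAD_FAST s,a → push 255,17. Stack: [255, 17]
BINARY_OP - → 255 - 17 = 238. Stack: [238]
STORE_FAST s → s=238. Stack: []
LOAD_FAST i → push 1. Stack: [1]
LOAD_CONST → push 1. Stack: [1, 1]
BINARY_OP + → 1 + 1 = 2. Stack: [2]
STORE_FAST i → i=2. Stack: []
LOAD_FAST i → push 2. Stack: [2]
LOAD_CONST → push 4. Stack: [2, 4]
COMPARE_OP bool(<) → 2 vs 4 = True. Stack: [True]
POP_JUMP_IF_FALSE → pop True; no jump. Stack: []
LOAD_FAST_LOAD_FAST s,a → push 238,17. Stack: [238, 17]
BINARY_OP - → 238 - 17 = 221. Stack: [221]
STORE_FAST s → s=221. Stack: []
LOAD_FAST i → push 2. Stack: [2]
LOAD_CONST → push 1. Stack: [2, 1]
BINARY_OP + → 2 + 1 = 3. Stack: [3]
STORE_FAST i → i=3. Stack: []
LOAD_FAST i → push 3. Stack: [3]
LOAD_CONST → push 4. Stack: [3, 4]
COMPARE_OP bool(<) → 3 vs 4 = True. Stack: [True]
POP_JUMP_IF_FALSE → pop True; no jump. Stack: []
LOAD_FAST_LOAD_FAST s,a → push 221,17. Stack: [221, 17]
BINARY_OP - → 221 - 17 = 204. Stack: [204]
STORE_FAST s → s=204. Stack: []
LOAD_FAST i → push 3. Stack: [3]
LOAD_CONST → push 1. Stack: [3, 1]
BINARY_OP + → 3 + 1 = 4. Stack: [4]
STORE_FAST i → i=4. Stack: []
LOAD_FAST i → push 4. Stack: [4]
LOAD_CONST → push 4. Stack: [4, 4]
COMPARE_OP bool(<) → 4 vs 4 = False. Stack: [False]
POP_JUMP_IF_FALSE → pop False; jump. Stack: []
LOAD_FAST s → push 204. Stack: [204]
RETURN_VALUE → return 204.

204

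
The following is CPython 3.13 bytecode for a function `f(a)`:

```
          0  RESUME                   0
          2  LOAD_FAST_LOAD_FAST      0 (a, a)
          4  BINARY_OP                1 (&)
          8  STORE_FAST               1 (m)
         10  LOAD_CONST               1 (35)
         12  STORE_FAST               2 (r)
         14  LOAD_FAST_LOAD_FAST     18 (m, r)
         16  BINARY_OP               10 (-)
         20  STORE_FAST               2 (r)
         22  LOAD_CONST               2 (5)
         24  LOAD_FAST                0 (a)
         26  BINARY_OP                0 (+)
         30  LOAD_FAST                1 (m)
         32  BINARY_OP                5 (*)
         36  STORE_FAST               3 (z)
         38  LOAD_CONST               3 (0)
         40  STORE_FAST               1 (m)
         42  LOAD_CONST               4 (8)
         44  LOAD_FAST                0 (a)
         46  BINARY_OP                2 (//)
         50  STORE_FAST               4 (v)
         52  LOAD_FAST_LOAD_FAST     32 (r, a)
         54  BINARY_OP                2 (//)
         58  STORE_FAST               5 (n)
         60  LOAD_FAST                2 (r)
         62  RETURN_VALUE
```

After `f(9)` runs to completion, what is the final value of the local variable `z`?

LOAD_FAST_LOAD_FAST a,a → push 9,9. Stack: [9, 9]
BINARY_OP & → 9 & 9 = 9. Stack: [9]
STORE_FAST m → m=9. Stack: []
LOAD_CONST → push 35. Stack: [35]
STORE_FAST r → r=35. Stack: []
LOAD_FAST_LOAD_FAST m,r → push 9,35. Stack: [9, 35]
BINARY_OP - → 9 - 35 = -26. Stack: [-26]
STORE_FAST r → r=-26. Stack: []
LOAD_CONST → push 5. Stack: [5]
LOAD_FAST a → push 9. Stack: [5, 9]
BINARY_OP + → 5 + 9 = 14. Stack: [14]
LOAD_FAST m → push 9. Stack: [14, 9]
BINARY_OP * → 14 * 9 = 126. Stack: [126]
STORE_FAST z → z=126. Stack: []
LOAD_CONST → push 0. Stack: [0]
STORE_FAST m → m=0. Stack: []
LOAD_CONST → push 8. Stack: [8]
LOAD_FAST a → push 9. Stack: [8, 9]
BINARY_OP // → 8 // 9 = 0. Stack: [0]
STORE_FAST v → v=0. Stack: []
LOAD_FAST_LOAD_FAST r,a → push -26,9. Stack: [-26, 9]
BINARY_OP // → -26 // 9 = -3. Stack: [-3]
STORE_FAST n → n=-3. Stack: []
LOAD_FAST r → push -26. Stack: [-26]
RETURN_VALUE → return -26.

126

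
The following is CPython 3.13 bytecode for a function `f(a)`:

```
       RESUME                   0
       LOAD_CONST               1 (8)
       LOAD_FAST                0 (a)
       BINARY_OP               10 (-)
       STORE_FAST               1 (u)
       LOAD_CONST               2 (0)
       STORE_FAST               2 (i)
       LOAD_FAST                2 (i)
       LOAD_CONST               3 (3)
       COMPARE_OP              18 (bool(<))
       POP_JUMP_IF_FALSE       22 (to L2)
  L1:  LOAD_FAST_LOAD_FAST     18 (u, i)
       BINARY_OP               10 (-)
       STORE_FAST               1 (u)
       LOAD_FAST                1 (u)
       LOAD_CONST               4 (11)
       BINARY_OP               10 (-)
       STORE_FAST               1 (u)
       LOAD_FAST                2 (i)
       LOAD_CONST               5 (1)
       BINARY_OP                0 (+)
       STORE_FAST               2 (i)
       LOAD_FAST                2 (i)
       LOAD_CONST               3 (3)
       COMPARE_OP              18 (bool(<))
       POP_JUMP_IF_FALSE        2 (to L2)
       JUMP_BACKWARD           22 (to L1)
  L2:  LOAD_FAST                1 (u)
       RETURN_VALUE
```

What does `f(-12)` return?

-16

LOAD_CONST → push 8. Stack: [8]
LOAD_FAST a → push -12. Stack: [8, -12]
BINARY_OP - → 8 - -12 = 20. Stack: [20]
STORE_FAST u → u=20. Stack: []
LOAD_CONST → push 0. Stack: [0]
STORE_FAST i → i=0. Stack: []
LOAD_FAST i → push 0. Stack: [0]
LOAD_CONST → push 3. Stack: [0, 3]
COMPARE_OP bool(<) → 0 vs 3 = True. Stack: [True]
POP_JUMP_IF_FALSE → pop True; no jump. Stack: []
LOAD_FAST_LOAD_FAST u,i → push 20,0. Stack: [20, 0]
BINARY_OP - → 20 - 0 = 20. Stack: [20]
STORE_FAST u → u=20. Stack: []
LOAD_FAST u → push 20. Stack: [20]
LOAD_CONST → push 11. Stack: [20, 11]
BINARY_OP - → 20 - 11 = 9. Stack: [9]
STORE_FAST u → u=9. Stack: []
LOAD_FAST i → push 0. Stack: [0]
LOAD_CONST → push 1. Stack: [0, 1]
BINARY_OP + → 0 + 1 = 1. Stack: [1]
STORE_FAST i → i=1. Stack: []
LOAD_FAST i → push 1. Stack: [1]
LOAD_CONST → push 3. Stack: [1, 3]
COMPARE_OP bool(<) → 1 vs 3 = True. Stack: [True]
POP_JUMP_IF_FALSE → pop True; no jump. Stack: []
LOAD_FAST_LOAD_FAST u,i → push 9,1. Stack: [9, 1]
BINARY_OP - → 9 - 1 = 8. Stack: [8]
STORE_FAST u → u=8. Stack: []
LOAD_FAST u → push 8. Stack: [8]
LOAD_CONST → push 11. Stack: [8, 11]
BINARY_OP - → 8 - 11 = -3. Stack: [-3]
STORE_FAST u → u=-3. Stack: []
LOAD_FAST i → push 1. Stack: [1]
LOAD_CONST → push 1. Stack: [1, 1]
BINARY_OP + → 1 + 1 = 2. Stack: [2]
STORE_FAST i → i=2. Stack: []
LOAD_FAST i → push 2. Stack: [2]
LOAD_CONST → push 3. Stack: [2, 3]
COMPARE_OP bool(<) → 2 vs 3 = True. Stack: [True]
POP_JUMP_IF_FALSE → pop True; no jump. Stack: []
LOAD_FAST_LOAD_FAST u,i → push -3,2. Stack: [-3, 2]
BINARY_OP - → -3 - 2 = -5. Stack: [-5]
STORE_FAST u → u=-5. Stack: []
LOAD_FAST u → push -5. Stack: [-5]
LOAD_CONST → push 11. Stack: [-5, 11]
BINARY_OP - → -5 - 11 = -16. Stack: [-16]
STORE_FAST u → u=-16. Stack: []
LOAD_FAST i → push 2. Stack: [2]
LOAD_CONST → push 1. Stack: [2, 1]
BINARY_OP + → 2 + 1 = 3. Stack: [3]
STORE_FAST i → i=3. Stack: []
LOAD_FAST i → push 3. Stack: [3]
LOAD_CONST → push 3. Stack: [3, 3]
COMPARE_OP bool(<) → 3 vs 3 = False. Stack: [False]
POP_JUMP_IF_FALSE → pop False; jump. Stack: []
LOAD_FAST u → push -16. Stack: [-16]
RETURN_VALUE → return -16.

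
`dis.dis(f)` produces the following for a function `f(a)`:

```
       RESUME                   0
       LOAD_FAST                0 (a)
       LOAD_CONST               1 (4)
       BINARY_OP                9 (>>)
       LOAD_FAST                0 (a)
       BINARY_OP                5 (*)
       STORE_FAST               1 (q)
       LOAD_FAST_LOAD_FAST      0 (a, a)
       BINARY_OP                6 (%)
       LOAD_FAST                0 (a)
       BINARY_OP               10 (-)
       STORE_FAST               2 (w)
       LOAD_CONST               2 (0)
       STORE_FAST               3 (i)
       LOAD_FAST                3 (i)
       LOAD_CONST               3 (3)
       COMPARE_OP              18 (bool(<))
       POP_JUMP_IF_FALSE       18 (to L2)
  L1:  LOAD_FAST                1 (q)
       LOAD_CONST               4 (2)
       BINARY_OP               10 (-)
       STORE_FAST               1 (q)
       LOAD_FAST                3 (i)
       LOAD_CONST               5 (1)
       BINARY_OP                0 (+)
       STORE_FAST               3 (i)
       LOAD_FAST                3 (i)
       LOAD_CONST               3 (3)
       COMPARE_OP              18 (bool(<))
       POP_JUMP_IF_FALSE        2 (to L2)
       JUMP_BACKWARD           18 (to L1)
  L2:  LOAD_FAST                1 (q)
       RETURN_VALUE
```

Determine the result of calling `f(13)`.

LOAD_FAST a → push 13. Stack: [13]
LOAD_CONST → push 4. Stack: [13, 4]
BINARY_OP >> → 13 >> 4 = 0. Stack: [0]
LOAD_FAST a → push 13. Stack: [0, 13]
BINARY_OP * → 0 * 13 = 0. Stack: [0]
STORE_FAST q → q=0. Stack: []
LOAD_FAST_LOAD_FAST a,a → push 13,13. Stack: [13, 13]
BINARY_OP % → 13 % 13 = 0. Stack: [0]
LOAD_FAST a → push 13. Stack: [0, 13]
BINARY_OP - → 0 - 13 = -13. Stack: [-13]
STORE_FAST w → w=-13. Stack: []
LOAD_CONST → push 0. Stack: [0]
STORE_FAST i → i=0. Stack: []
LOAD_FAST i → push 0. Stack: [0]
LOAD_CONST → push 3. Stack: [0, 3]
COMPARE_OP bool(<) → 0 vs 3 = True. Stack: [True]
POP_JUMP_IF_FALSE → pop True; no jump. Stack: []
LOAD_FAST q → push 0. Stack: [0]
LOAD_CONST → push 2. Stack: [0, 2]
BINARY_OP - → 0 - 2 = -2. Stack: [-2]
STORE_FAST q → q=-2. Stack: []
LOAD_FAST i → push 0. Stack: [0]
LOAD_CONST → push 1. Stack: [0, 1]
BINARY_OP + → 0 + 1 = 1. Stack: [1]
STORE_FAST i → i=1. Stack: []
LOAD_FAST i → push 1. Stack: [1]
LOAD_CONST → push 3. Stack: [1, 3]
COMPARE_OP bool(<) → 1 vs 3 = True. Stack: [True]
POP_JUMP_IF_FALSE → pop True; no jump. Stack: []
LOAD_FAST q → push -2. Stack: [-2]
LOAD_CONST → push 2. Stack: [-2, 2]
BINARY_OP - → -2 - 2 = -4. Stack: [-4]
STORE_FAST q → q=-4. Stack: []
LOAD_FAST i → push 1. Stack: [1]
LOAD_CONST → push 1. Stack: [1, 1]
BINARY_OP + → 1 + 1 = 2. Stack: [2]
STORE_FAST i → i=2. Stack: []
LOAD_FAST i → push 2. Stack: [2]
LOAD_CONST → push 3. Stack: [2, 3]
COMPARE_OP bool(<) → 2 vs 3 = True. Stack: [True]
POP_JUMP_IF_FALSE → pop True; no jump. Stack: []
LOAD_FAST q → push -4. Stack: [-4]
LOAD_CONST → push 2. Stack: [-4, 2]
BINARY_OP - → -4 - 2 = -6. Stack: [-6]
STORE_FAST q → q=-6. Stack: []
LOAD_FAST i → push 2. Stack: [2]
LOAD_CONST → push 1. Stack: [2, 1]
BINARY_OP + → 2 + 1 = 3. Stack: [3]
STORE_FAST i → i=3. Stack: []
LOAD_FAST i → push 3. Stack: [3]
LOAD_CONST → push 3. Stack: [3, 3]
COMPARE_OP bool(<) → 3 vs 3 = False. Stack: [False]
POP_JUMP_IF_FALSE → pop False; jump. Stack: []
LOAD_FAST q → push -6. Stack: [-6]
RETURN_VALUE → return -6.

-6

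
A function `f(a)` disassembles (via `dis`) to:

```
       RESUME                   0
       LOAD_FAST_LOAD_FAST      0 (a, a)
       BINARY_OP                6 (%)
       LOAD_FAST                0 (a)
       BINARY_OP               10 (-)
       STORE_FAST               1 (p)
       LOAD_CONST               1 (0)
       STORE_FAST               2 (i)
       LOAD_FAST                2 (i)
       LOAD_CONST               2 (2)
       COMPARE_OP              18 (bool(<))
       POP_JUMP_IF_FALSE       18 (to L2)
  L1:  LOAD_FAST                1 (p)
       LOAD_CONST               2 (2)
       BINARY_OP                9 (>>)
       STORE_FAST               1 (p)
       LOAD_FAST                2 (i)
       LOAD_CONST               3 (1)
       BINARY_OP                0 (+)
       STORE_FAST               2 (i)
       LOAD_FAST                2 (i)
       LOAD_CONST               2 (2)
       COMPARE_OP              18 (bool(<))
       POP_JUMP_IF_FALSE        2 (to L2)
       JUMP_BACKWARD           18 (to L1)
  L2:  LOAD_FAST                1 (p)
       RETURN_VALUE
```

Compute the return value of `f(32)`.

LOAD_FAST_LOAD_FAST a,a → push 32,32. Stack: [32, 32]
BINARY_OP % → 32 % 32 = 0. Stack: [0]
LOAD_FAST a → push 32. Stack: [0, 32]
BINARY_OP - → 0 - 32 = -32. Stack: [-32]
STORE_FAST p → p=-32. Stack: []
LOAD_CONST → push 0. Stack: [0]
STORE_FAST i → i=0. Stack: []
LOAD_FAST i → push 0. Stack: [0]
LOAD_CONST → push 2. Stack: [0, 2]
COMPARE_OP bool(<) → 0 vs 2 = True. Stack: [True]
POP_JUMP_IF_FALSE → pop True; no jump. Stack: []
LOAD_FAST p → push -32. Stack: [-32]
LOAD_CONST → push 2. Stack: [-32, 2]
BINARY_OP >> → -32 >> 2 = -8. Stack: [-8]
STORE_FAST p → p=-8. Stack: []
LOAD_FAST i → push 0. Stack: [0]
LOAD_CONST → push 1. Stack: [0, 1]
BINARY_OP + → 0 + 1 = 1. Stack: [1]
STORE_FAST i → i=1. Stack: []
LOAD_FAST i → push 1. Stack: [1]
LOAD_CONST → push 2. Stack: [1, 2]
COMPARE_OP bool(<) → 1 vs 2 = True. Stack: [True]
POP_JUMP_IF_FALSE → pop True; no jump. Stack: []
LOAD_FAST p → push -8. Stack: [-8]
LOAD_CONST → push 2. Stack: [-8, 2]
BINARY_OP >> → -8 >> 2 = -2. Stack: [-2]
STORE_FAST p → p=-2. Stack: []
LOAD_FAST i → push 1. Stack: [1]
LOAD_CONST → push 1. Stack: [1, 1]
BINARY_OP + → 1 + 1 = 2. Stack: [2]
STORE_FAST i → i=2. Stack: []
LOAD_FAST i → push 2. Stack: [2]
LOAD_CONST → push 2. Stack: [2, 2]
COMPARE_OP bool(<) → 2 vs 2 = False. Stack: [False]
POP_JUMP_IF_FALSE → pop False; jump. Stack: []
LOAD_FAST p → push -2. Stack: [-2]
RETURN_VALUE → return -2.

-2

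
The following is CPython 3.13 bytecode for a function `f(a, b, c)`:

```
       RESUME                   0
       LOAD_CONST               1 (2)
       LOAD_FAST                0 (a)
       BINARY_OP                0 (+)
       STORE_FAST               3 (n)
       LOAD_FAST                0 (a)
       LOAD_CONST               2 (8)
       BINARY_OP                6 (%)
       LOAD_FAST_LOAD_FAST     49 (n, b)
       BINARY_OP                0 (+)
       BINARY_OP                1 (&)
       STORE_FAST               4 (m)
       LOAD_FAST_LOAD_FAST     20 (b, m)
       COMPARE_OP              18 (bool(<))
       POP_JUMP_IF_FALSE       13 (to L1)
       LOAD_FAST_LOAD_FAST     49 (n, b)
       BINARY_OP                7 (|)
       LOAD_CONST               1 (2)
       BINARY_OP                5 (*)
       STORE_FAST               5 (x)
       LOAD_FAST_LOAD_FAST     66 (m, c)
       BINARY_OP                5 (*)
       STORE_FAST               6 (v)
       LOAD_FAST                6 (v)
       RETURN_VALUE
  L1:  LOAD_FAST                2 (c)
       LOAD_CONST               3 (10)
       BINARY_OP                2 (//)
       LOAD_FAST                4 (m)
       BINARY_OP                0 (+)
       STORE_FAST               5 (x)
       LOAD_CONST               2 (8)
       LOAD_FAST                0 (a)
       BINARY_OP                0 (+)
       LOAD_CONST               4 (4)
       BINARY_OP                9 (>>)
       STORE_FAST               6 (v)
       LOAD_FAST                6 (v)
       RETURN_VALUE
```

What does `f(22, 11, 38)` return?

LOAD_CONST → push 2. Stack: [2]
LOAD_FAST a → push 22. Stack: [2, 22]
BINARY_OP + → 2 + 22 = 24. Stack: [24]
STORE_FAST n → n=24. Stack: []
LOAD_FAST a → push 22. Stack: [22]
LOAD_CONST → push 8. Stack: [22, 8]
BINARY_OP % → 22 % 8 = 6. Stack: [6]
LOAD_FAST_LOAD_FAST n,b → push 24,11. Stack: [6, 24, 11]
BINARY_OP + → 24 + 11 = 35. Stack: [6, 35]
BINARY_OP & → 6 & 35 = 2. Stack: [2]
STORE_FAST m → m=2. Stack: []
LOAD_FAST_LOAD_FAST b,m → push 11,2. Stack: [11, 2]
COMPARE_OP bool(<) → 11 vs 2 = False. Stack: [False]
POP_JUMP_IF_FALSE → pop False; jump. Stack: []
LOAD_FAST c → push 38. Stack: [38]
LOAD_CONST → push 10. Stack: [38, 10]
BINARY_OP // → 38 // 10 = 3. Stack: [3]
LOAD_FAST m → push 2. Stack: [3, 2]
BINARY_OP + → 3 + 2 = 5. Stack: [5]
STORE_FAST x → x=5. Stack: []
LOAD_CONST → push 8. Stack: [8]
LOAD_FAST a → push 22. Stack: [8, 22]
BINARY_OP + → 8 + 22 = 30. Stack: [30]
LOAD_CONST → push 4. Stack: [30, 4]
BINARY_OP >> → 30 >> 4 = 1. Stack: [1]
STORE_FAST v → v=1. Stack: []
LOAD_FAST v → push 1. Stack: [1]
RETURN_VALUE → return 1.

1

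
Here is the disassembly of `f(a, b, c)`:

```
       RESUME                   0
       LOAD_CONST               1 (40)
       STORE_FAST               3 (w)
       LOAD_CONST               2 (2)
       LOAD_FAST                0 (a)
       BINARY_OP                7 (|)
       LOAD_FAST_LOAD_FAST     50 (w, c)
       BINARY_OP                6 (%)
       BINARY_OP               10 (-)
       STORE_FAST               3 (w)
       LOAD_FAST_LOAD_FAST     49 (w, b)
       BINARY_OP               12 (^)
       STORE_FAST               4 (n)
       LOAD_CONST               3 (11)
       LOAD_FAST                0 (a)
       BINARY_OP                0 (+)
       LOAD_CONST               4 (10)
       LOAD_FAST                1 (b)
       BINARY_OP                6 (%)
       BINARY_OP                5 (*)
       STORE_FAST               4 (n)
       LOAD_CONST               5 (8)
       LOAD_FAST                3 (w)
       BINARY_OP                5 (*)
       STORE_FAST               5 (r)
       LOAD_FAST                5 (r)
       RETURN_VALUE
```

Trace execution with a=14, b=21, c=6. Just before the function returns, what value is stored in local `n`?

LOAD_CONST → push 40. Stack: [40]
STORE_FAST w → w=40. Stack: []
LOAD_CONST → push 2. Stack: [2]
LOAD_FAST a → push 14. Stack: [2, 14]
BINARY_OP | → 2 | 14 = 14. Stack: [14]
LOAD_FAST_LOAD_FAST w,c → push 40,6. Stack: [14, 40, 6]
BINARY_OP % → 40 % 6 = 4. Stack: [14, 4]
BINARY_OP - → 14 - 4 = 10. Stack: [10]
STORE_FAST w → w=10. Stack: []
LOAD_FAST_LOAD_FAST w,b → push 10,21. Stack: [10, 21]
BINARY_OP ^ → 10 ^ 21 = 31. Stack: [31]
STORE_FAST n → n=31. Stack: []
LOAD_CONST → push 11. Stack: [11]
LOAD_FAST a → push 14. Stack: [11, 14]
BINARY_OP + → 11 + 14 = 25. Stack: [25]
LOAD_CONST → push 10. Stack: [25, 10]
LOAD_FAST b → push 21. Stack: [25, 10, 21]
BINARY_OP % → 10 % 21 = 10. Stack: [25, 10]
BINARY_OP * → 25 * 10 = 250. Stack: [250]
STORE_FAST n → n=250. Stack: []
LOAD_CONST → push 8. Stack: [8]
LOAD_FAST w → push 10. Stack: [8, 10]
BINARY_OP * → 8 * 10 = 80. Stack: [80]
STORE_FAST r → r=80. Stack: []
LOAD_FAST r → push 80. Stack: [80]
RETURN_VALUE → return 80.

250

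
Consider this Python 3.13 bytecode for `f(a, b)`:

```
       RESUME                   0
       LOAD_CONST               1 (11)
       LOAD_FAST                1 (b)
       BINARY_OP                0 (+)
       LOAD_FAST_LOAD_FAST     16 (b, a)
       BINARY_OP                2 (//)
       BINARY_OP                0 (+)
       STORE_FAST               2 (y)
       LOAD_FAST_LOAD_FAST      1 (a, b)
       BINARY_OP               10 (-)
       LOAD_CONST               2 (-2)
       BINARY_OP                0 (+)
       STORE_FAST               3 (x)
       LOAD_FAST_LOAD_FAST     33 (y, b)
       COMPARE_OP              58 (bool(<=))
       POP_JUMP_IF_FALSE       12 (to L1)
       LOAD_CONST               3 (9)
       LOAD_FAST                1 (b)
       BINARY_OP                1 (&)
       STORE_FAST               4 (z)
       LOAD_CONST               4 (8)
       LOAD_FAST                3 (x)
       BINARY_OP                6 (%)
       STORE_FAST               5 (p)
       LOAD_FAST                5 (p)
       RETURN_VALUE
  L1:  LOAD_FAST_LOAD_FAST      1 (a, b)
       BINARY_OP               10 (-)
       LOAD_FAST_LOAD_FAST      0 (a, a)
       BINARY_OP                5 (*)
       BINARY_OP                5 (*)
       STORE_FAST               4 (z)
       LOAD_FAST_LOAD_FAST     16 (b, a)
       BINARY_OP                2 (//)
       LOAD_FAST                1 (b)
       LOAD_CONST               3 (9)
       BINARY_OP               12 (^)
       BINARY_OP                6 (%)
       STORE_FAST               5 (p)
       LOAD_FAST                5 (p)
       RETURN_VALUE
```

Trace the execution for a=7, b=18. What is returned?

2

LOAD_CONST → push 11. Stack: [11]
LOAD_FAST b → push 18. Stack: [11, 18]
BINARY_OP + → 11 + 18 = 29. Stack: [29]
LOAD_FAST_LOAD_FAST b,a → push 18,7. Stack: [29, 18, 7]
BINARY_OP // → 18 // 7 = 2. Stack: [29, 2]
BINARY_OP + → 29 + 2 = 31. Stack: [31]
STORE_FAST y → y=31. Stack: []
LOAD_FAST_LOAD_FAST a,b → push 7,18. Stack: [7, 18]
BINARY_OP - → 7 - 18 = -11. Stack: [-11]
LOAD_CONST → push -2. Stack: [-11, -2]
BINARY_OP + → -11 + -2 = -13. Stack: [-13]
STORE_FAST x → x=-13. Stack: []
LOAD_FAST_LOAD_FAST y,b → push 31,18. Stack: [31, 18]
COMPARE_OP bool(<=) → 31 vs 18 = False. Stack: [False]
POP_JUMP_IF_FALSE → pop False; jump. Stack: []
LOAD_FAST_LOAD_FAST a,b → push 7,18. Stack: [7, 18]
BINARY_OP - → 7 - 18 = -11. Stack: [-11]
LOAD_FAST_LOAD_FAST a,a → push 7,7. Stack: [-11, 7, 7]
BINARY_OP * → 7 * 7 = 49. Stack: [-11, 49]
BINARY_OP * → -11 * 49 = -539. Stack: [-539]
STORE_FAST z → z=-539. Stack: []
LOAD_FAST_LOAD_FAST b,a → push 18,7. Stack: [18, 7]
BINARY_OP // → 18 // 7 = 2. Stack: [2]
LOAD_FAST b → push 18. Stack: [2, 18]
LOAD_CONST → push 9. Stack: [2, 18, 9]
BINARY_OP ^ → 18 ^ 9 = 27. Stack: [2, 27]
BINARY_OP % → 2 % 27 = 2. Stack: [2]
STORE_FAST p → p=2. Stack: []
LOAD_FAST p → push 2. Stack: [2]
RETURN_VALUE → return 2.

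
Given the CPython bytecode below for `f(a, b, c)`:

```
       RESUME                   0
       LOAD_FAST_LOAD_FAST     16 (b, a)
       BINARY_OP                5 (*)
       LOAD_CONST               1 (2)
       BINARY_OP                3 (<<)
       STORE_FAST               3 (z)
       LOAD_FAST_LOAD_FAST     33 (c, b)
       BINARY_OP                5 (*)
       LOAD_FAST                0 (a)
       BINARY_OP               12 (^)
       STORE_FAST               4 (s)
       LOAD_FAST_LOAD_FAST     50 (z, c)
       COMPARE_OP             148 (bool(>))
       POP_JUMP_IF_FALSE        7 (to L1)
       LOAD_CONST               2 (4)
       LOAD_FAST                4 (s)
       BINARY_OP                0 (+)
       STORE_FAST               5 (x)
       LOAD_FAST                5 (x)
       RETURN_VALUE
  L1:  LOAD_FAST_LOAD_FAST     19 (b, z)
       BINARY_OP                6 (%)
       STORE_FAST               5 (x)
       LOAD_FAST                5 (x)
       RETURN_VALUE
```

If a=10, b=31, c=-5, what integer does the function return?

-141

LOAD_FAST_LOAD_FAST b,a → push 31,10. Stack: [31, 10]
BINARY_OP * → 31 * 10 = 310. Stack: [310]
LOAD_CONST → push 2. Stack: [310, 2]
BINARY_OP << → 310 << 2 = 1240. Stack: [1240]
STORE_FAST z → z=1240. Stack: []
LOAD_FAST_LOAD_FAST c,b → push -5,31. Stack: [-5, 31]
BINARY_OP * → -5 * 31 = -155. Stack: [-155]
LOAD_FAST a → push 10. Stack: [-155, 10]
BINARY_OP ^ → -155 ^ 10 = -145. Stack: [-145]
STORE_FAST s → s=-145. Stack: []
LOAD_FAST_LOAD_FAST z,c → push 1240,-5. Stack: [1240, -5]
COMPARE_OP bool(>) → 1240 vs -5 = True. Stack: [True]
POP_JUMP_IF_FALSE → pop True; no jump. Stack: []
LOAD_CONST → push 4. Stack: [4]
LOAD_FAST s → push -145. Stack: [4, -145]
BINARY_OP + → 4 + -145 = -141. Stack: [-141]
STORE_FAST x → x=-141. Stack: []
LOAD_FAST x → push -141. Stack: [-141]
RETURN_VALUE → return -141.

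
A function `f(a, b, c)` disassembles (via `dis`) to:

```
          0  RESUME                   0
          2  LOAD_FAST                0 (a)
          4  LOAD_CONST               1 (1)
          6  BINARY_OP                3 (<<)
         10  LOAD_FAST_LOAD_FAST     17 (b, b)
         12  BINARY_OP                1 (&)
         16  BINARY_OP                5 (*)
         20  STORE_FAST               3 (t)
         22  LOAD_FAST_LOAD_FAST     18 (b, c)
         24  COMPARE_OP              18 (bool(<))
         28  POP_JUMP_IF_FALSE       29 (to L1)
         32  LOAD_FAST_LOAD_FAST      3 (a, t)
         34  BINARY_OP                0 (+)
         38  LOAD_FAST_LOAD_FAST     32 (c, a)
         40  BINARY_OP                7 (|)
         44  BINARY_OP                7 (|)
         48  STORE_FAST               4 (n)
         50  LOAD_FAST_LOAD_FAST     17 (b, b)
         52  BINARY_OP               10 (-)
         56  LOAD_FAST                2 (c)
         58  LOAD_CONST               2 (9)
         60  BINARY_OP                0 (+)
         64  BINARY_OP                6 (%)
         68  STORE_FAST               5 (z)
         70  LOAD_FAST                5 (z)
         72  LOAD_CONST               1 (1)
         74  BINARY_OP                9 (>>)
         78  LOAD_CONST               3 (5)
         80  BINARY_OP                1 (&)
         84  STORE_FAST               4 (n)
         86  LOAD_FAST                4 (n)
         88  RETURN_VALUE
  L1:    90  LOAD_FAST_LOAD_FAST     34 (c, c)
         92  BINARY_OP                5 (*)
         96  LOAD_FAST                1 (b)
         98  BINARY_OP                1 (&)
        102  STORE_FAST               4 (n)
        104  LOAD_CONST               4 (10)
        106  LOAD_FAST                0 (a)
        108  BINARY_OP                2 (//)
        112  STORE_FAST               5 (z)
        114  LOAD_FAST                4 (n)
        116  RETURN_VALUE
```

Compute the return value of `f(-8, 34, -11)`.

LOAD_FAST a → push -8. Stack: [-8]
LOAD_CONST → push 1. Stack: [-8, 1]
BINARY_OP << → -8 << 1 = -16. Stack: [-16]
LOAD_FAST_LOAD_FAST b,b → push 34,34. Stack: [-16, 34, 34]
BINARY_OP & → 34 & 34 = 34. Stack: [-16, 34]
BINARY_OP * → -16 * 34 = -544. Stack: [-544]
STORE_FAST t → t=-544. Stack: []
LOAD_FAST_LOAD_FAST b,c → push 34,-11. Stack: [34, -11]
COMPARE_OP bool(<) → 34 vs -11 = False. Stack: [False]
POP_JUMP_IF_FALSE → pop False; jump. Stack: []
LOAD_FAST_LOAD_FAST c,c → push -11,-11. Stack: [-11, -11]
BINARY_OP * → -11 * -11 = 121. Stack: [121]
LOAD_FAST b → push 34. Stack: [121, 34]
BINARY_OP & → 121 & 34 = 32. Stack: [32]
STORE_FAST n → n=32. Stack: []
LOAD_CONST → push 10. Stack: [10]
LOAD_FAST a → push -8. Stack: [10, -8]
BINARY_OP // → 10 // -8 = -2. Stack: [-2]
STORE_FAST z → z=-2. Stack: []
LOAD_FAST n → push 32. Stack: [32]
RETURN_VALUE → return 32.

32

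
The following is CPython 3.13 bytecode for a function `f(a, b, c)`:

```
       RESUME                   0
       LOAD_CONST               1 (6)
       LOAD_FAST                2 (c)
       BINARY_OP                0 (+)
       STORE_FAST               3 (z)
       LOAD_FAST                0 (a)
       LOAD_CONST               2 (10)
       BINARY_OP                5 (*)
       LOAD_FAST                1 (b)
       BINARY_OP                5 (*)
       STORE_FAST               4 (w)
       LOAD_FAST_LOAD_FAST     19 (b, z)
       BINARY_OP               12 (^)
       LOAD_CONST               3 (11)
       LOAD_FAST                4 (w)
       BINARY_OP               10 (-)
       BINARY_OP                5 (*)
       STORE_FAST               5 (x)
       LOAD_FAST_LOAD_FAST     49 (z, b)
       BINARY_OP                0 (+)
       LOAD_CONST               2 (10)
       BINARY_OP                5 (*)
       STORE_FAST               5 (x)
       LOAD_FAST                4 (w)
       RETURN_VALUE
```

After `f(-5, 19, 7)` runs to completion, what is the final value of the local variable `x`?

320

LOAD_CONST → push 6. Stack: [6]
LOAD_FAST c → push 7. Stack: [6, 7]
BINARY_OP + → 6 + 7 = 13. Stack: [13]
STORE_FAST z → z=13. Stack: []
LOAD_FAST a → push -5. Stack: [-5]
LOAD_CONST → push 10. Stack: [-5, 10]
BINARY_OP * → -5 * 10 = -50. Stack: [-50]
LOAD_FAST b → push 19. Stack: [-50, 19]
BINARY_OP * → -50 * 19 = -950. Stack: [-950]
STORE_FAST w → w=-950. Stack: []
LOAD_FAST_LOAD_FAST b,z → push 19,13. Stack: [19, 13]
BINARY_OP ^ → 19 ^ 13 = 30. Stack: [30]
LOAD_CONST → push 11. Stack: [30, 11]
LOAD_FAST w → push -950. Stack: [30, 11, -950]
BINARY_OP - → 11 - -950 = 961. Stack: [30, 961]
BINARY_OP * → 30 * 961 = 28830. Stack: [28830]
STORE_FAST x → x=28830. Stack: []
LOAD_FAST_LOAD_FAST z,b → push 13,19. Stack: [13, 19]
BINARY_OP + → 13 + 19 = 32. Stack: [32]
LOAD_CONST → push 10. Stack: [32, 10]
BINARY_OP * → 32 * 10 = 320. Stack: [320]
STORE_FAST x → x=320. Stack: []
LOAD_FAST w → push -950. Stack: [-950]
RETURN_VALUE → return -950.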